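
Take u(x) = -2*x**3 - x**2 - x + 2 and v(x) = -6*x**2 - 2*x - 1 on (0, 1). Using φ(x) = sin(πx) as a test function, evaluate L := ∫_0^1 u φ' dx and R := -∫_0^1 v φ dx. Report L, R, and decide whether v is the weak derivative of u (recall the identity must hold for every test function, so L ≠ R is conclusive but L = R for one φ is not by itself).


LHS = -24/π^3 + 10/π, RHS = -24/π^3 + 10/π. Yes, v = u' weakly.

u(x) = -2*x**3 - x**2 - x + 2, classical derivative u'(x) = -6*x**2 - 2*x - 1.
φ(x) = sin(πx), so φ'(x) = π*cos(π*x).
Note φ(0) = φ(1) = 0, so the boundary term u·φ vanishes.
LHS = ∫_0^1 u(x) φ'(x) dx = ∫_0^1 (-2*π*x^3*cos(π*x) - π*x^2*cos(π*x) - π*x*cos(π*x) + 2*π*cos(π*x)) dx. Term by term:
  ∫_0^1 2*π*cos(π*x) dx = 0;  ∫_0^1 -π*x*cos(π*x) dx = 2/π;  ∫_0^1 -π*x^2*cos(π*x) dx = 2/π;
  ∫_0^1 -2*π*x^3*cos(π*x) dx = -24/π^3 + 6/π.
Sum: 0 + 2/π + 2/π + -24/π^3 + 6/π = -24/π^3 + 10/π.
So LHS = -24/π^3 + 10/π.
∫_0^1 v(x) φ(x) dx = ∫_0^1 (-6*x^2*sin(π*x) - 2*x*sin(π*x) - sin(π*x)) dx. Term by term:
  ∫_0^1 -sin(π*x) dx = -2/π;  ∫_0^1 -6*x^2*sin(π*x) dx = -6/π + 24/π^3;  ∫_0^1 -2*x*sin(π*x) dx = -2/π.
Sum: -2/π + -6/π + 24/π^3 − 2/π = -10/π + 24/π^3.
So RHS = -∫_0^1 v(x) φ(x) dx = -24/π^3 + 10/π.
LHS = RHS, so the identity holds for this test φ.
Moreover u is smooth here and v(x) = u'(x) = -6*x**2 - 2*x - 1 pointwise, so the identity holds for every test function. Hence v is the weak derivative of u.


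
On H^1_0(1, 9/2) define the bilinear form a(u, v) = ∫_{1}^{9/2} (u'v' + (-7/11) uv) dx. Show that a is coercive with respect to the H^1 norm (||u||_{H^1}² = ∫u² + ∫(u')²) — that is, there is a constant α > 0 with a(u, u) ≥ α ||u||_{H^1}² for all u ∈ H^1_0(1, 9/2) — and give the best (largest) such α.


α = (-343 + 44*π^2)/(11*(4*π^2 + 49))

Coercivity of a(·,·) on H^1_0(1, 9/2) means a(u, u) ≥ α ||u||_{H^1}² for every u ∈ H^1_0.
The interval has length L = 7/2, and Poincaré/coercivity depend only on L. Here a(u, u) = ∫(u')² + (-7/11)·∫u².
Here c = -7/11 < 0 with |c| < (π/L)² = 4*π^2/49, so coercivity still holds. The condition a(u,u) ≥ α||u||_{H^1}² reads (1−α)∫(u')² ≥ (α−c)∫u². Any admissible α is ≤ 1 (rapidly oscillating u have ∫u²/∫(u')² → 0), and α = 1 would force 0 ≥ (1−c)∫u², impossible since c < 1; so 1−α > 0. By the sharp Poincaré inequality on H^1_0 of an interval of length L, ∫(u')² ≥ (π/L)²∫u² with equality for the first sine mode sin(π(x−x₀)/L) (x₀ the left endpoint), so the inequality holds for all u iff (1−α)(π/L)² ≥ α − c, i.e. α ≤ ((π/L)² + c)/((π/L)² + 1) = (1 + c(L/π)²)/(1 + (L/π)²). (Direct route, valid since c ≤ 0: Poincaré gives c∫u² ≥ c(L/π)²∫(u')², so a(u,u) ≥ (1 + c(L/π)²)∫(u')², while ||u||_{H^1}² ≤ (1 + (L/π)²)∫(u')²; dividing yields the same α.) With (π/L)² = 4*π^2/49 and c = -7/11, the largest admissible constant is α = ((π/L)² + c)/((π/L)² + 1).
Simplifying, α = (-343 + 44*π^2)/(11*(4*π^2 + 49)).


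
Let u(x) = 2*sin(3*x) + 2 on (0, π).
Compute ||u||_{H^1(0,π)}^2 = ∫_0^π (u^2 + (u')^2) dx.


||u||_{H^1(0,π)}^2 = 16/3 + 24*π

u'(x) = 6*cos(3*x).
Expand u² and (u')² and integrate term by term on (0, π), using: for integers n ≥ 1, ∫_0^π sin²(nx) dx = ∫_0^π cos²(nx) dx = π/2; for n ≠ n', ∫_0^π sin(nx)sin(n'x) dx = ∫_0^π cos(nx)cos(n'x) dx = 0; and by product-to-sum, ∫_0^π sin(nx)cos(n'x) dx = ½∫_0^π [sin((n+n')x) + sin((n−n')x)] dx, which is 0 when n+n' is even and 2n/(n²−n'²) when n+n' is odd (it need not vanish on (0, π)). For the constant mode: ∫_0^π 1 dx = π, ∫_0^π cos(nx) dx = 0, ∫_0^π sin(nx) dx = (1−(−1)^n)/n.
  u² squared terms: (2)²·∫1 dx = 4·π = 4*π;  (2)²·∫sin(3x)² dx = 4·π/2 = 2*π.
  u² cross terms: 2·(2)·(2)·∫1·sin(3x) dx = 8·(2/3) = 16/3.
  So ∫_0^π u² dx = 4*π + 2*π + 16/3 = 16/3 + 6*π.
  (u')² squared terms: (6)²·∫cos(3x)² dx = 36·π/2 = 18*π.
  So ∫_0^π (u')² dx = 18*π.
||u||_{H^1}^2 = (16/3 + 6*π) + (18*π) = 16/3 + 24*π.


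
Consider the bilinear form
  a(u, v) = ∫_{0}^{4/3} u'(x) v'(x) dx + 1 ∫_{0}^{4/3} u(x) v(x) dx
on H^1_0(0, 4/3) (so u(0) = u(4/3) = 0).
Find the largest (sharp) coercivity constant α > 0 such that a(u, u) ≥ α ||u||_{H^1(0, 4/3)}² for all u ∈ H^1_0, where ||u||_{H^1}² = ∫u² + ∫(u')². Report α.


α = 1

Coercivity of a(·,·) on H^1_0(0, 4/3) means a(u, u) ≥ α ||u||_{H^1}² for every u ∈ H^1_0.
The interval has length L = 4/3, and Poincaré/coercivity depend only on L. Here a(u, u) = ∫(u')² + (1)·∫u².
Here c = 1 ≥ 1, so a(u,u) = ∫(u')² + c∫u² ≥ ∫(u')² + ∫u² = ||u||_{H^1}², i.e. α = 1 works. No larger α is possible: a(u,u) ≥ α||u||_{H^1}² means (1−α)∫(u')² ≥ (α−c)∫u², and for the modes u_n = sin(nπ(x−x₀)/L) (x₀ the left endpoint) one has ∫u_n²/∫(u_n')² = (L/(nπ))² → 0, so a(u_n,u_n)/||u_n||_{H^1}² → 1. Hence the optimal constant is α = 1.
Therefore α = 1.


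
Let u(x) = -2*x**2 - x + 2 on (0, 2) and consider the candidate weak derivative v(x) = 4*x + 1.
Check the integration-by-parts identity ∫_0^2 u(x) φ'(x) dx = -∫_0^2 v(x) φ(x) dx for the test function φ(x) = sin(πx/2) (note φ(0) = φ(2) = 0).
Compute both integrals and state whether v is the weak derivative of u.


LHS = 20/π, RHS = -20/π. No, v is not the weak derivative of u.

u(x) = -2*x**2 - x + 2, classical derivative u'(x) = -4*x - 1.
φ(x) = sin(πx/2), so φ'(x) = π*cos(π*x/2)/2.
Note φ(0) = φ(2) = 0, so the boundary term u·φ vanishes.
LHS = ∫_0^2 u(x) φ'(x) dx = ∫_0^2 (-π*x^2*cos(π*x/2) - π*x*cos(π*x/2)/2 + π*cos(π*x/2)) dx. Term by term:
  ∫_0^2 π*cos(π*x/2) dx = 0;  ∫_0^2 -π*x^2*cos(π*x/2) dx = 16/π;  ∫_0^2 -π*x*cos(π*x/2)/2 dx = 4/π.
Sum: 0 + 16/π + 4/π = 20/π.
So LHS = 20/π.
∫_0^2 v(x) φ(x) dx = ∫_0^2 (4*x*sin(π*x/2) + sin(π*x/2)) dx. Term by term:
  ∫_0^2 4*x*sin(π*x/2) dx = 16/π;  ∫_0^2 sin(π*x/2) dx = 4/π.
Sum: 16/π + 4/π = 20/π.
So RHS = -∫_0^2 v(x) φ(x) dx = -20/π.
LHS − RHS = 40/π ≠ 0, so the identity fails.
(For a valid weak derivative the identity must hold for EVERY test function, in particular this one. The failure shows v is NOT the weak derivative of u.)
Correct weak derivative would be u'(x) = -4*x - 1.


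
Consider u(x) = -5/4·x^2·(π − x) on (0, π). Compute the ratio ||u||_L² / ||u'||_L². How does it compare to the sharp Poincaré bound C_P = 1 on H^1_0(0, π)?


||u||_L² / ||u'||_L² = sqrt(14)*π/14 < C_P = 1.

u(x) = -5/4·x^2·(π − x), so u'(x) = 5*x*(3*x - 2*π)/4.
u(x) = -5/4·x^2·(π − x) vanishes at x = 0 and x = π, so u ∈ H^1_0(0, π). Differentiate via the product rule and integrate the resulting polynomials term by term.
  ∫_0^π u² dx = ∫_0^π (25*x^6/16 - 25*π*x^5/8 + 25*π^2*x^4/16) dx. Term by term:
    ∫_0^π 25*x^6/16 dx = 25*π^7/112;  ∫_0^π -25*π*x^5/8 dx = -25*π^7/48;  ∫_0^π 25*π^2*x^4/16 dx = 5*π^7/16.
  Sum: 25*π^7/112 − 25*π^7/48 + 5*π^7/16 = 5*π^7/336.
  ∫_0^π (u')² dx = ∫_0^π (225*x^4/16 - 75*π*x^3/4 + 25*π^2*x^2/4) dx. Term by term:
    ∫_0^π 225*x^4/16 dx = 45*π^5/16;  ∫_0^π -75*π*x^3/4 dx = -75*π^5/16;  ∫_0^π 25*π^2*x^2/4 dx = 25*π^5/12.
  Sum: 45*π^5/16 − 75*π^5/16 + 25*π^5/12 = 5*π^5/24.
∫_0^π u² dx = 5*π^7/336, so ||u||_L² = sqrt(105)*π^(7/2)/84.
∫_0^π (u')² dx = 5*π^5/24, so ||u'||_L² = sqrt(30)*π^(5/2)/12.
Ratio ||u||_L² / ||u'||_L² = sqrt(14)*π/14.
Sharp Poincaré constant on H^1_0(0, π) is C_P = L/π = 1, achieved by sin(x).
A polynomial bump cannot attain the sharp Poincaré constant (only the first sine eigenfunction does), so the ratio is strictly less than C_P, consistent with ||u||_L² ≤ C_P ||u'||_L².


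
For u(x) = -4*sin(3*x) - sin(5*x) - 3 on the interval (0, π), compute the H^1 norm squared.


||u||_{H^1(0,π)}^2 = 92/5 + 102*π

u'(x) = -12*cos(3*x) - 5*cos(5*x).
Expand u² and (u')² and integrate term by term on (0, π), using: for integers n ≥ 1, ∫_0^π sin²(nx) dx = ∫_0^π cos²(nx) dx = π/2; for n ≠ n', ∫_0^π sin(nx)sin(n'x) dx = ∫_0^π cos(nx)cos(n'x) dx = 0; and by product-to-sum, ∫_0^π sin(nx)cos(n'x) dx = ½∫_0^π [sin((n+n')x) + sin((n−n')x)] dx, which is 0 when n+n' is even and 2n/(n²−n'²) when n+n' is odd (it need not vanish on (0, π)). For the constant mode: ∫_0^π 1 dx = π, ∫_0^π cos(nx) dx = 0, ∫_0^π sin(nx) dx = (1−(−1)^n)/n.
  u² squared terms: (-3)²·∫1 dx = 9·π = 9*π;  (-1)²·∫sin(5x)² dx = 1·π/2 = π/2;  (-4)²·∫sin(3x)² dx = 16·π/2 = 8*π.
  u² cross terms: 2·(-3)·(-1)·∫1·sin(5x) dx = 6·(2/5) = 12/5;  2·(-3)·(-4)·∫1·sin(3x) dx = 24·(2/3) = 16;  2·(-1)·(-4)·∫sin(5x)·sin(3x) dx = 8·(0) = 0.
  So ∫_0^π u² dx = 9*π + π/2 + 8*π + 12/5 + 16 + 0 = 92/5 + 35*π/2.
  (u')² squared terms: (-12)²·∫cos(3x)² dx = 144·π/2 = 72*π;  (-5)²·∫cos(5x)² dx = 25·π/2 = 25*π/2.
  (u')² cross terms: 2·(-12)·(-5)·∫cos(3x)·cos(5x) dx = 120·(0) = 0.
  So ∫_0^π (u')² dx = 72*π + 25*π/2 + 0 = 169*π/2.
||u||_{H^1}^2 = (92/5 + 35*π/2) + (169*π/2) = 92/5 + 102*π.


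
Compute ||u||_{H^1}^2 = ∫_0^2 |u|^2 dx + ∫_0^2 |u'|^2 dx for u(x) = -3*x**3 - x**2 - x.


||u||_{H^1}^2 = 106586/105

The H^1 norm (squared) on an interval (0, L) is
  ||u||_{H^1}^2 = ∫_0^L u(x)^2 dx + ∫_0^L u'(x)^2 dx.
Compute u'(x) = -9*x**2 - 2*x - 1.
Then u(x)^2 = 9*x**6 + 6*x**5 + 7*x**4 + 2*x**3 + x**2 and u'(x)^2 = 81*x**4 + 36*x**3 + 22*x**2 + 4*x + 1.
Integrate each monomial from 0 to 2 using ∫_0^2 c·x^n dx = c·2^(n+1)/(n+1):
  ∫_0^2 u(x)^2 dx = ∫_0^2 (9*x^6 + 6*x^5 + 7*x^4 + 2*x^3 + x^2) dx. Term by term:
    ∫_0^2 9*x^6 dx = 1152/7;  ∫_0^2 6*x^5 dx = 64;  ∫_0^2 7*x^4 dx = 224/5;
    ∫_0^2 2*x^3 dx = 8;  ∫_0^2 x^2 dx = 8/3.
  Sum: 1152/7 + 64 + 224/5 + 8 + 8/3 = 29824/105.
  ∫_0^2 u'(x)^2 dx = ∫_0^2 (81*x^4 + 36*x^3 + 22*x^2 + 4*x + 1) dx. Term by term:
    ∫_0^2 81*x^4 dx = 2592/5;  ∫_0^2 36*x^3 dx = 144;  ∫_0^2 22*x^2 dx = 176/3;
    ∫_0^2 4*x dx = 8;  ∫_0^2 1 dx = 2.
  Sum: 2592/5 + 144 + 176/3 + 8 + 2 = 10966/15.
Adding: ||u||_{H^1}^2 = 29824/105 + 10966/15 = 106586/105.


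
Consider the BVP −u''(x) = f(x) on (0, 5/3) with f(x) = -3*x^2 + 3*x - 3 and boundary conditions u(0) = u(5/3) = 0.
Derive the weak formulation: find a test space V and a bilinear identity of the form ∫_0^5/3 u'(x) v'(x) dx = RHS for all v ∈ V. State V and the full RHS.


V = H^1_0(0, 5/3) (so v(0) = v(5/3) = 0); weak form: ∫_0^5/3 u'v' dx = ∫_0^5/3 (-3*x^2 + 3*x - 3) v dx for all v ∈ V.

Multiply both sides by a test function v and integrate from 0 to 5/3:
  ∫_0^5/3 −u''(x) v(x) dx = ∫_0^5/3 f(x) v(x) dx.
Integrate the LHS by parts once:
  ∫_0^5/3 −u'' v dx = −[u'(x) v(x)]_0^5/3 + ∫_0^5/3 u'(x) v'(x) dx.
Thus ∫_0^5/3 u'(x) v'(x) dx = ∫_0^5/3 f(x) v(x) dx + [u'(x) v(x)]_0^5/3.
Choose V so that boundary terms are either known or forced to vanish.
u is Dirichlet: u(0) = u(5/3) = 0. Let V = H^1_0(0, 5/3); then v(0) = v(5/3) = 0, and [u' v]_0^5/3 = 0.
Weak formulation: find u (satisfying any essential BC) such that ∫_0^5/3 u'(x) v'(x) dx = ∫_0^5/3 f v dx for all v ∈ V.
Substituting f(x) = -3*x^2 + 3*x - 3, the right-hand side is ∫_0^5/3 (-3*x^2 + 3*x - 3) v dx.


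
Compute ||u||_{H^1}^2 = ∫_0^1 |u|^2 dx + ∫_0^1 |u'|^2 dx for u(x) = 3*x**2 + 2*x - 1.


||u||_{H^1}^2 = 467/15

The H^1 norm (squared) on an interval (0, L) is
  ||u||_{H^1}^2 = ∫_0^L u(x)^2 dx + ∫_0^L u'(x)^2 dx.
Compute u'(x) = 6*x + 2.
Then u(x)^2 = 9*x**4 + 12*x**3 - 2*x**2 - 4*x + 1 and u'(x)^2 = 36*x**2 + 24*x + 4.
Integrate each monomial from 0 to 1 using ∫_0^1 c·x^n dx = c·1^(n+1)/(n+1):
  ∫_0^1 u(x)^2 dx = ∫_0^1 (9*x^4 + 12*x^3 - 2*x^2 - 4*x + 1) dx. Term by term:
    ∫_0^1 9*x^4 dx = 9/5;  ∫_0^1 12*x^3 dx = 3;  ∫_0^1 -2*x^2 dx = -2/3;
    ∫_0^1 -4*x dx = -2;  ∫_0^1 1 dx = 1.
  Sum: 9/5 + 3 − 2/3 − 2 + 1 = 47/15.
  ∫_0^1 u'(x)^2 dx = ∫_0^1 (36*x^2 + 24*x + 4) dx. Term by term:
    ∫_0^1 36*x^2 dx = 12;  ∫_0^1 24*x dx = 12;  ∫_0^1 4 dx = 4.
  Sum: 12 + 12 + 4 = 28.
Adding: ||u||_{H^1}^2 = 47/15 + 28 = 467/15.


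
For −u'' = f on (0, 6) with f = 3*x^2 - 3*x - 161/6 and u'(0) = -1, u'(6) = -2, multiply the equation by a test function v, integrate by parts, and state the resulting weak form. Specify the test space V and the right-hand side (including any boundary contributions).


V = H^1(0, 6) (v unrestricted at boundary; u is determined up to an additive constant); weak form: ∫_0^6 u'v' dx = ∫_0^6 (3*x^2 - 3*x - 161/6) v dx − 2·v(6) + v(0) for all v ∈ V.

Multiply both sides by a test function v and integrate from 0 to 6:
  ∫_0^6 −u''(x) v(x) dx = ∫_0^6 f(x) v(x) dx.
Integrate the LHS by parts once:
  ∫_0^6 −u'' v dx = −[u'(x) v(x)]_0^6 + ∫_0^6 u'(x) v'(x) dx.
Thus ∫_0^6 u'(x) v'(x) dx = ∫_0^6 f(x) v(x) dx + [u'(x) v(x)]_0^6.
Choose V so that boundary terms are either known or forced to vanish.
u has inhomogeneous Neumann u'(0) = -1, u'(6) = -2. [u' v]_0^6 = (-2)·v(6) − (-1)·v(0) = − 2·v(6) + v(0). Take V = H^1(0, 6); boundary term becomes part of RHS.
Weak formulation: find u (satisfying any essential BC) such that ∫_0^6 u'(x) v'(x) dx = ∫_0^6 f v dx − 2·v(6) + v(0) for all v ∈ V (Neumann data are natural BCs: they enter the RHS as boundary terms).
Substituting f(x) = 3*x^2 - 3*x - 161/6, the right-hand side is ∫_0^6 (3*x^2 - 3*x - 161/6) v dx − 2·v(6) + v(0).
Compatibility check (pure Neumann): taking v ≡ 1 ∈ V gives 0 = ∫_0^6 f dx + (-2) − (-1), i.e. ∫_0^6 f dx must equal u'(0) − u'(6) = 1. Indeed ∫_0^6 (3*x^2 - 3*x - 161/6) dx = 1, so the data are compatible. The solution is then unique only up to an additive constant (fix it e.g. by requiring ∫_0^6 u dx = 0).


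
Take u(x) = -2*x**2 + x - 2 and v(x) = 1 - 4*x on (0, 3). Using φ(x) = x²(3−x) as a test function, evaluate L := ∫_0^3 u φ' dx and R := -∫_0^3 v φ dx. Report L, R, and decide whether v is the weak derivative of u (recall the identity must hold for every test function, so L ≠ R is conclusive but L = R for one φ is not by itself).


LHS = 837/20, RHS = 837/20. Yes, v = u' weakly.

u(x) = -2*x**2 + x - 2, classical derivative u'(x) = 1 - 4*x.
φ(x) = x²(3−x), so φ'(x) = 3*x*(2 - x).
Note φ(0) = φ(3) = 0, so the boundary term u·φ vanishes.
LHS = ∫_0^3 u(x) φ'(x) dx = ∫_0^3 (6*x^4 - 15*x^3 + 12*x^2 - 12*x) dx. Term by term:
  ∫_0^3 6*x^4 dx = 1458/5;  ∫_0^3 -15*x^3 dx = -1215/4;  ∫_0^3 12*x^2 dx = 108;
  ∫_0^3 -12*x dx = -54.
Sum: 1458/5 − 1215/4 + 108 − 54 = 837/20.
So LHS = 837/20.
∫_0^3 v(x) φ(x) dx = ∫_0^3 (4*x^4 - 13*x^3 + 3*x^2) dx. Term by term:
  ∫_0^3 4*x^4 dx = 972/5;  ∫_0^3 -13*x^3 dx = -1053/4;  ∫_0^3 3*x^2 dx = 27.
Sum: 972/5 − 1053/4 + 27 = -837/20.
So RHS = -∫_0^3 v(x) φ(x) dx = 837/20.
LHS = RHS, so the identity holds for this test φ.
Moreover u is smooth here and v(x) = u'(x) = 1 - 4*x pointwise, so the identity holds for every test function. Hence v is the weak derivative of u.


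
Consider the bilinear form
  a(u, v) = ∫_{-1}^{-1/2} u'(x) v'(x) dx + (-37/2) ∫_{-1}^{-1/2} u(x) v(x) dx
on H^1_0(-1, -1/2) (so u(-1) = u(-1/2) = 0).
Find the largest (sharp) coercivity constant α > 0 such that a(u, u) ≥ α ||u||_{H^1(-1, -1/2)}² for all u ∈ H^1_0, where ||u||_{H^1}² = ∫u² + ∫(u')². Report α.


α = (-37 + 8*π^2)/(2*(1 + 4*π^2))

Coercivity of a(·,·) on H^1_0(-1, -1/2) means a(u, u) ≥ α ||u||_{H^1}² for every u ∈ H^1_0.
The interval has length L = 1/2, and Poincaré/coercivity depend only on L. Here a(u, u) = ∫(u')² + (-37/2)·∫u².
Here c = -37/2 < 0 with |c| < (π/L)² = 4*π^2, so coercivity still holds. The condition a(u,u) ≥ α||u||_{H^1}² reads (1−α)∫(u')² ≥ (α−c)∫u². Any admissible α is ≤ 1 (rapidly oscillating u have ∫u²/∫(u')² → 0), and α = 1 would force 0 ≥ (1−c)∫u², impossible since c < 1; so 1−α > 0. By the sharp Poincaré inequality on H^1_0 of an interval of length L, ∫(u')² ≥ (π/L)²∫u² with equality for the first sine mode sin(π(x−x₀)/L) (x₀ the left endpoint), so the inequality holds for all u iff (1−α)(π/L)² ≥ α − c, i.e. α ≤ ((π/L)² + c)/((π/L)² + 1) = (1 + c(L/π)²)/(1 + (L/π)²). (Direct route, valid since c ≤ 0: Poincaré gives c∫u² ≥ c(L/π)²∫(u')², so a(u,u) ≥ (1 + c(L/π)²)∫(u')², while ||u||_{H^1}² ≤ (1 + (L/π)²)∫(u')²; dividing yields the same α.) With (π/L)² = 4*π^2 and c = -37/2, the largest admissible constant is α = ((π/L)² + c)/((π/L)² + 1).
Simplifying, α = (-37 + 8*π^2)/(2*(1 + 4*π^2)).


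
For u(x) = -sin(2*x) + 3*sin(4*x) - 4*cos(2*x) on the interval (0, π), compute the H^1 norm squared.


||u||_{H^1(0,π)}^2 = 119*π

u'(x) = 8*sin(2*x) - 2*cos(2*x) + 12*cos(4*x).
Expand u² and (u')² and integrate term by term on (0, π), using: for integers n ≥ 1, ∫_0^π sin²(nx) dx = ∫_0^π cos²(nx) dx = π/2; for n ≠ n', ∫_0^π sin(nx)sin(n'x) dx = ∫_0^π cos(nx)cos(n'x) dx = 0; and by product-to-sum, ∫_0^π sin(nx)cos(n'x) dx = ½∫_0^π [sin((n+n')x) + sin((n−n')x)] dx, which is 0 when n+n' is even and 2n/(n²−n'²) when n+n' is odd (it need not vanish on (0, π)).
  u² squared terms: (-1)²·∫sin(2x)² dx = 1·π/2 = π/2;  (-4)²·∫cos(2x)² dx = 16·π/2 = 8*π;  (3)²·∫sin(4x)² dx = 9·π/2 = 9*π/2.
  u² cross terms: 2·(-1)·(-4)·∫sin(2x)·cos(2x) dx = 8·(0) = 0;  2·(-1)·(3)·∫sin(2x)·sin(4x) dx = -6·(0) = 0;  2·(-4)·(3)·∫cos(2x)·sin(4x) dx = -24·(0) = 0.
  So ∫_0^π u² dx = π/2 + 8*π + 9*π/2 + 0 + 0 + 0 = 13*π.
  (u')² squared terms: (-2)²·∫cos(2x)² dx = 4·π/2 = 2*π;  (8)²·∫sin(2x)² dx = 64·π/2 = 32*π;  (12)²·∫cos(4x)² dx = 144·π/2 = 72*π.
  (u')² cross terms: 2·(-2)·(8)·∫cos(2x)·sin(2x) dx = -32·(0) = 0;  2·(-2)·(12)·∫cos(2x)·cos(4x) dx = -48·(0) = 0;  2·(8)·(12)·∫sin(2x)·cos(4x) dx = 192·(0) = 0.
  So ∫_0^π (u')² dx = 2*π + 32*π + 72*π + 0 + 0 + 0 = 106*π.
||u||_{H^1}^2 = (13*π) + (106*π) = 119*π.


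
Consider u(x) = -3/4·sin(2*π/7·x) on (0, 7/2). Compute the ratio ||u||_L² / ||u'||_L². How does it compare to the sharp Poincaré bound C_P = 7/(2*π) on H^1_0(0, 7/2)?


||u||_L² / ||u'||_L² = 7/(2*π) = C_P.

u(x) = -3/4·sin(2*π/7·x), so u'(x) = -3*π*cos(2*π*x/7)/14.
Writing u(x) = A·sin(kπx/L) with A = -3/4 and k = 1, use ∫_0^L sin²(kπx/L) dx = L/2 and ∫_0^L cos²(kπx/L) dx = L/2.
u² = 9/16·sin²(2*π/7·x) and (u')² = 9*π^2/196·cos²(2*π/7·x), and each of sin², cos² integrates to L/2 = 7/4 over (0, 7/2).
∫_0^7/2 u² dx = 63/64, so ||u||_L² = 3*sqrt(7)/8.
∫_0^7/2 (u')² dx = 9*π^2/112, so ||u'||_L² = 3*sqrt(7)*π/28.
Ratio ||u||_L² / ||u'||_L² = 7/(2*π).
Sharp Poincaré constant on H^1_0(0, 7/2) is C_P = L/π = 7/(2*π), achieved by sin(2*π/7·x).
This is the k = 1 eigenfunction (up to amplitude), so the ratio equals the sharp Poincaré constant exactly.


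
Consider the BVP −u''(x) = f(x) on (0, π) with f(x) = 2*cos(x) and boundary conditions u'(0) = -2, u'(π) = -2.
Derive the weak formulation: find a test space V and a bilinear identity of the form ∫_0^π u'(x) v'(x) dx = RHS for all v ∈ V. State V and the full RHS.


V = H^1(0, π) (v unrestricted at boundary; u is determined up to an additive constant); weak form: ∫_0^π u'v' dx = ∫_0^π (2*cos(x)) v dx − 2·v(π) + 2·v(0) for all v ∈ V.

Multiply both sides by a test function v and integrate from 0 to π:
  ∫_0^π −u''(x) v(x) dx = ∫_0^π f(x) v(x) dx.
Integrate the LHS by parts once:
  ∫_0^π −u'' v dx = −[u'(x) v(x)]_0^π + ∫_0^π u'(x) v'(x) dx.
Thus ∫_0^π u'(x) v'(x) dx = ∫_0^π f(x) v(x) dx + [u'(x) v(x)]_0^π.
Choose V so that boundary terms are either known or forced to vanish.
u has inhomogeneous Neumann u'(0) = -2, u'(π) = -2. [u' v]_0^π = (-2)·v(π) − (-2)·v(0) = − 2·v(π) + 2·v(0). Take V = H^1(0, π); boundary term becomes part of RHS.
Weak formulation: find u (satisfying any essential BC) such that ∫_0^π u'(x) v'(x) dx = ∫_0^π f v dx − 2·v(π) + 2·v(0) for all v ∈ V (Neumann data are natural BCs: they enter the RHS as boundary terms).
Substituting f(x) = 2*cos(x), the right-hand side is ∫_0^π (2*cos(x)) v dx − 2·v(π) + 2·v(0).
Compatibility check (pure Neumann): taking v ≡ 1 ∈ V gives 0 = ∫_0^π f dx + (-2) − (-2), i.e. ∫_0^π f dx must equal u'(0) − u'(π) = 0. Indeed ∫_0^π (2*cos(x)) dx = 0, so the data are compatible. The solution is then unique only up to an additive constant (fix it e.g. by requiring ∫_0^π u dx = 0).


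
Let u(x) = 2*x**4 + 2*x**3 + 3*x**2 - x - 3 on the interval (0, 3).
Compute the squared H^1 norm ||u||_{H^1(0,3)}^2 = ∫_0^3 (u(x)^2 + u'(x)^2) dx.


||u||_{H^1}^2 = 837897/14

The H^1 norm (squared) on an interval (0, L) is
  ||u||_{H^1}^2 = ∫_0^L u(x)^2 dx + ∫_0^L u'(x)^2 dx.
Compute u'(x) = 8*x**3 + 6*x**2 + 6*x - 1.
Then u(x)^2 = 4*x**8 + 8*x**7 + 16*x**6 + 8*x**5 - 7*x**4 - 18*x**3 - 17*x**2 + 6*x + 9 and u'(x)^2 = 64*x**6 + 96*x**5 + 132*x**4 + 56*x**3 + 24*x**2 - 12*x + 1.
Integrate each monomial from 0 to 3 using ∫_0^3 c·x^n dx = c·3^(n+1)/(n+1):
  ∫_0^3 u(x)^2 dx = ∫_0^3 (4*x^8 + 8*x^7 + 16*x^6 + 8*x^5 - 7*x^4 - 18*x^3 - 17*x^2 + 6*x + 9) dx. Term by term:
    ∫_0^3 4*x^8 dx = 8748;  ∫_0^3 8*x^7 dx = 6561;  ∫_0^3 16*x^6 dx = 34992/7;
    ∫_0^3 8*x^5 dx = 972;  ∫_0^3 -7*x^4 dx = -1701/5;  ∫_0^3 -18*x^3 dx = -729/2;
    ∫_0^3 -17*x^2 dx = -153;  ∫_0^3 6*x dx = 27;  ∫_0^3 9 dx = 27.
  Sum: 8748 + 6561 + 34992/7 + 972 − 1701/5 − 729/2 − 153 + 27 + 27 = 1433331/70.
  ∫_0^3 u'(x)^2 dx = ∫_0^3 (64*x^6 + 96*x^5 + 132*x^4 + 56*x^3 + 24*x^2 - 12*x + 1) dx. Term by term:
    ∫_0^3 64*x^6 dx = 139968/7;  ∫_0^3 96*x^5 dx = 11664;  ∫_0^3 132*x^4 dx = 32076/5;
    ∫_0^3 56*x^3 dx = 1134;  ∫_0^3 24*x^2 dx = 216;  ∫_0^3 -12*x dx = -54;
    ∫_0^3 1 dx = 3.
  Sum: 139968/7 + 11664 + 32076/5 + 1134 + 216 − 54 + 3 = 1378077/35.
Adding: ||u||_{H^1}^2 = 1433331/70 + 1378077/35 = 837897/14.


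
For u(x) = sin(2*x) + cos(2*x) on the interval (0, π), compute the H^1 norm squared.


||u||_{H^1(0,π)}^2 = 5*π

u'(x) = -2*sin(2*x) + 2*cos(2*x).
Expand u² and (u')² and integrate term by term on (0, π), using: for integers n ≥ 1, ∫_0^π sin²(nx) dx = ∫_0^π cos²(nx) dx = π/2; for n ≠ n', ∫_0^π sin(nx)sin(n'x) dx = ∫_0^π cos(nx)cos(n'x) dx = 0; and by product-to-sum, ∫_0^π sin(nx)cos(n'x) dx = ½∫_0^π [sin((n+n')x) + sin((n−n')x)] dx, which is 0 when n+n' is even and 2n/(n²−n'²) when n+n' is odd (it need not vanish on (0, π)).
  u² squared terms: (1)²·∫cos(2x)² dx = 1·π/2 = π/2;  (1)²·∫sin(2x)² dx = 1·π/2 = π/2.
  u² cross terms: 2·(1)·(1)·∫cos(2x)·sin(2x) dx = 2·(0) = 0.
  So ∫_0^π u² dx = π/2 + π/2 + 0 = π.
  (u')² squared terms: (-2)²·∫sin(2x)² dx = 4·π/2 = 2*π;  (2)²·∫cos(2x)² dx = 4·π/2 = 2*π.
  (u')² cross terms: 2·(-2)·(2)·∫sin(2x)·cos(2x) dx = -8·(0) = 0.
  So ∫_0^π (u')² dx = 2*π + 2*π + 0 = 4*π.
||u||_{H^1}^2 = (π) + (4*π) = 5*π.


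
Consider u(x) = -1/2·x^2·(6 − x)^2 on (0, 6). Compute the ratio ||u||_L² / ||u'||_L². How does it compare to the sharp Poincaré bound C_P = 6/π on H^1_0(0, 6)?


||u||_L² / ||u'||_L² = sqrt(3) < C_P = 6/π.

u(x) = -1/2·x^2·(6 − x)^2, so u'(x) = x*(x*(6 - x) - (x - 6)^2).
u(x) = -1/2·x^2·(6 − x)^2 vanishes at x = 0 and x = 6, so u ∈ H^1_0(0, 6). Differentiate via the product rule and integrate the resulting polynomials term by term.
  ∫_0^6 u² dx = ∫_0^6 (x^8/4 - 6*x^7 + 54*x^6 - 216*x^5 + 324*x^4) dx. Term by term:
    ∫_0^6 x^8/4 dx = 279936;  ∫_0^6 -6*x^7 dx = -1259712;  ∫_0^6 54*x^6 dx = 15116544/7;
    ∫_0^6 -216*x^5 dx = -1679616;  ∫_0^6 324*x^4 dx = 2519424/5.
  Sum: 279936 − 1259712 + 15116544/7 − 1679616 + 2519424/5 = 139968/35.
  ∫_0^6 (u')² dx = ∫_0^6 (4*x^6 - 72*x^5 + 468*x^4 - 1296*x^3 + 1296*x^2) dx. Term by term:
    ∫_0^6 4*x^6 dx = 1119744/7;  ∫_0^6 -72*x^5 dx = -559872;  ∫_0^6 468*x^4 dx = 3639168/5;
    ∫_0^6 -1296*x^3 dx = -419904;  ∫_0^6 1296*x^2 dx = 93312.
  Sum: 1119744/7 − 559872 + 3639168/5 − 419904 + 93312 = 46656/35.
∫_0^6 u² dx = 139968/35, so ||u||_L² = 216*sqrt(105)/35.
∫_0^6 (u')² dx = 46656/35, so ||u'||_L² = 216*sqrt(35)/35.
Ratio ||u||_L² / ||u'||_L² = sqrt(3).
Sharp Poincaré constant on H^1_0(0, 6) is C_P = L/π = 6/π, achieved by sin(π/6·x).
A polynomial bump cannot attain the sharp Poincaré constant (only the first sine eigenfunction does), so the ratio is strictly less than C_P, consistent with ||u||_L² ≤ C_P ||u'||_L².


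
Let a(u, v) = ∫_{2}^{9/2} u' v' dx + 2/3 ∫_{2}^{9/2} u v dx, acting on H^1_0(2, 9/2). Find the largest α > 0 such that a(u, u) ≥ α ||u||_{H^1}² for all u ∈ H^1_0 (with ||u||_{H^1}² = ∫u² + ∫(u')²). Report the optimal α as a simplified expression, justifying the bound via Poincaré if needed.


α = 2*(25 + 6*π^2)/(3*(25 + 4*π^2))

Coercivity of a(·,·) on H^1_0(2, 9/2) means a(u, u) ≥ α ||u||_{H^1}² for every u ∈ H^1_0.
The interval has length L = 5/2, and Poincaré/coercivity depend only on L. Here a(u, u) = ∫(u')² + (2/3)·∫u².
Here 0 < c = 2/3 < 1. The condition a(u,u) ≥ α||u||_{H^1}² reads (1−α)∫(u')² ≥ (α−c)∫u². Any admissible α is ≤ 1 (rapidly oscillating u have ∫u²/∫(u')² → 0), and α = 1 would force 0 ≥ (1−c)∫u², impossible since c < 1; so 1−α > 0. By the sharp Poincaré inequality on H^1_0 of an interval of length L, ∫(u')² ≥ (π/L)²∫u² with equality for the first sine mode sin(π(x−x₀)/L) (x₀ the left endpoint), so the inequality holds for all u iff (1−α)(π/L)² ≥ α − c, i.e. α ≤ ((π/L)² + c)/((π/L)² + 1) = (1 + c(L/π)²)/(1 + (L/π)²). With (π/L)² = 4*π^2/25 and c = 2/3, the largest admissible constant is α = ((π/L)² + c)/((π/L)² + 1).
Simplifying, α = 2*(25 + 6*π^2)/(3*(25 + 4*π^2)).


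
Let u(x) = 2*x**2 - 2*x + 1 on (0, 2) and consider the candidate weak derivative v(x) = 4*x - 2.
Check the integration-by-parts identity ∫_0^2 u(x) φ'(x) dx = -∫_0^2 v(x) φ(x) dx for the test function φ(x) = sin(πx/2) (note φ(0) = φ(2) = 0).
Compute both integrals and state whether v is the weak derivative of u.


LHS = -8/π, RHS = -8/π. Yes, v = u' weakly.

u(x) = 2*x**2 - 2*x + 1, classical derivative u'(x) = 4*x - 2.
φ(x) = sin(πx/2), so φ'(x) = π*cos(π*x/2)/2.
Note φ(0) = φ(2) = 0, so the boundary term u·φ vanishes.
LHS = ∫_0^2 u(x) φ'(x) dx = ∫_0^2 (π*x^2*cos(π*x/2) - π*x*cos(π*x/2) + π*cos(π*x/2)/2) dx. Term by term:
  ∫_0^2 π*cos(π*x/2)/2 dx = 0;  ∫_0^2 π*x^2*cos(π*x/2) dx = -16/π;  ∫_0^2 -π*x*cos(π*x/2) dx = 8/π.
Sum: 0 − 16/π + 8/π = -8/π.
So LHS = -8/π.
∫_0^2 v(x) φ(x) dx = ∫_0^2 (4*x*sin(π*x/2) - 2*sin(π*x/2)) dx. Term by term:
  ∫_0^2 -2*sin(π*x/2) dx = -8/π;  ∫_0^2 4*x*sin(π*x/2) dx = 16/π.
Sum: -8/π + 16/π = 8/π.
So RHS = -∫_0^2 v(x) φ(x) dx = -8/π.
LHS = RHS, so the identity holds for this test φ.
Moreover u is smooth here and v(x) = u'(x) = 4*x - 2 pointwise, so the identity holds for every test function. Hence v is the weak derivative of u.


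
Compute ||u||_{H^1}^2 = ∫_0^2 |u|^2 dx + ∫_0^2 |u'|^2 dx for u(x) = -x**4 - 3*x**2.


||u||_{H^1}^2 = 289792/315

The H^1 norm (squared) on an interval (0, L) is
  ||u||_{H^1}^2 = ∫_0^L u(x)^2 dx + ∫_0^L u'(x)^2 dx.
Compute u'(x) = -4*x**3 - 6*x.
Then u(x)^2 = x**8 + 6*x**6 + 9*x**4 and u'(x)^2 = 16*x**6 + 48*x**4 + 36*x**2.
Integrate each monomial from 0 to 2 using ∫_0^2 c·x^n dx = c·2^(n+1)/(n+1):
  ∫_0^2 u(x)^2 dx = ∫_0^2 (x^8 + 6*x^6 + 9*x^4) dx. Term by term:
    ∫_0^2 x^8 dx = 512/9;  ∫_0^2 6*x^6 dx = 768/7;  ∫_0^2 9*x^4 dx = 288/5.
  Sum: 512/9 + 768/7 + 288/5 = 70624/315.
  ∫_0^2 u'(x)^2 dx = ∫_0^2 (16*x^6 + 48*x^4 + 36*x^2) dx. Term by term:
    ∫_0^2 16*x^6 dx = 2048/7;  ∫_0^2 48*x^4 dx = 1536/5;  ∫_0^2 36*x^2 dx = 96.
  Sum: 2048/7 + 1536/5 + 96 = 24352/35.
Adding: ||u||_{H^1}^2 = 70624/315 + 24352/35 = 289792/315.


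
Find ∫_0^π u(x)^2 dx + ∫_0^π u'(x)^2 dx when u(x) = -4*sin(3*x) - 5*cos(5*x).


||u||_{H^1(0,π)}^2 = 405*π

u'(x) = 25*sin(5*x) - 12*cos(3*x).
Expand u² and (u')² and integrate term by term on (0, π), using: for integers n ≥ 1, ∫_0^π sin²(nx) dx = ∫_0^π cos²(nx) dx = π/2; for n ≠ n', ∫_0^π sin(nx)sin(n'x) dx = ∫_0^π cos(nx)cos(n'x) dx = 0; and by product-to-sum, ∫_0^π sin(nx)cos(n'x) dx = ½∫_0^π [sin((n+n')x) + sin((n−n')x)] dx, which is 0 when n+n' is even and 2n/(n²−n'²) when n+n' is odd (it need not vanish on (0, π)).
  u² squared terms: (-5)²·∫cos(5x)² dx = 25·π/2 = 25*π/2;  (-4)²·∫sin(3x)² dx = 16·π/2 = 8*π.
  u² cross terms: 2·(-5)·(-4)·∫cos(5x)·sin(3x) dx = 40·(0) = 0.
  So ∫_0^π u² dx = 25*π/2 + 8*π + 0 = 41*π/2.
  (u')² squared terms: (-12)²·∫cos(3x)² dx = 144·π/2 = 72*π;  (25)²·∫sin(5x)² dx = 625·π/2 = 625*π/2.
  (u')² cross terms: 2·(-12)·(25)·∫cos(3x)·sin(5x) dx = -600·(0) = 0.
  So ∫_0^π (u')² dx = 72*π + 625*π/2 + 0 = 769*π/2.
||u||_{H^1}^2 = (41*π/2) + (769*π/2) = 405*π.


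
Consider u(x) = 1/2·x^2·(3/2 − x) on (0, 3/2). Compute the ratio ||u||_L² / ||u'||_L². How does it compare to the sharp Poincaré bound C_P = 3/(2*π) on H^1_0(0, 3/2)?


||u||_L² / ||u'||_L² = 3*sqrt(14)/28 < C_P = 3/(2*π).

u(x) = 1/2·x^2·(3/2 − x), so u'(x) = 3*x*(1 - x)/2.
u(x) = 1/2·x^2·(3/2 − x) vanishes at x = 0 and x = 3/2, so u ∈ H^1_0(0, 3/2). Differentiate via the product rule and integrate the resulting polynomials term by term.
  ∫_0^3/2 u² dx = ∫_0^3/2 (x^6/4 - 3*x^5/4 + 9*x^4/16) dx. Term by term:
    ∫_0^3/2 x^6/4 dx = 2187/3584;  ∫_0^3/2 -3*x^5/4 dx = -729/512;  ∫_0^3/2 9*x^4/16 dx = 2187/2560.
  Sum: 2187/3584 − 729/512 + 2187/2560 = 729/17920.
  ∫_0^3/2 (u')² dx = ∫_0^3/2 (9*x^4/4 - 9*x^3/2 + 9*x^2/4) dx. Term by term:
    ∫_0^3/2 9*x^4/4 dx = 2187/640;  ∫_0^3/2 -9*x^3/2 dx = -729/128;  ∫_0^3/2 9*x^2/4 dx = 81/32.
  Sum: 2187/640 − 729/128 + 81/32 = 81/320.
∫_0^3/2 u² dx = 729/17920, so ||u||_L² = 27*sqrt(70)/1120.
∫_0^3/2 (u')² dx = 81/320, so ||u'||_L² = 9*sqrt(5)/40.
Ratio ||u||_L² / ||u'||_L² = 3*sqrt(14)/28.
Sharp Poincaré constant on H^1_0(0, 3/2) is C_P = L/π = 3/(2*π), achieved by sin(2*π/3·x).
A polynomial bump cannot attain the sharp Poincaré constant (only the first sine eigenfunction does), so the ratio is strictly less than C_P, consistent with ||u||_L² ≤ C_P ||u'||_L².


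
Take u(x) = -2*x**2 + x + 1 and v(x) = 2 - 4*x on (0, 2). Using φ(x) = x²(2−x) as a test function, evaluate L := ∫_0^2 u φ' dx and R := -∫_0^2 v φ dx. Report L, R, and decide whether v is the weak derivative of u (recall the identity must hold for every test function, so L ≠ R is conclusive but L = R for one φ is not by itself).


LHS = 76/15, RHS = 56/15. No, v is not the weak derivative of u.

u(x) = -2*x**2 + x + 1, classical derivative u'(x) = 1 - 4*x.
φ(x) = x²(2−x), so φ'(x) = x*(4 - 3*x).
Note φ(0) = φ(2) = 0, so the boundary term u·φ vanishes.
LHS = ∫_0^2 u(x) φ'(x) dx = ∫_0^2 (6*x^4 - 11*x^3 + x^2 + 4*x) dx. Term by term:
  ∫_0^2 6*x^4 dx = 192/5;  ∫_0^2 -11*x^3 dx = -44;  ∫_0^2 x^2 dx = 8/3;
  ∫_0^2 4*x dx = 8.
Sum: 192/5 − 44 + 8/3 + 8 = 76/15.
So LHS = 76/15.
∫_0^2 v(x) φ(x) dx = ∫_0^2 (4*x^4 - 10*x^3 + 4*x^2) dx. Term by term:
  ∫_0^2 4*x^4 dx = 128/5;  ∫_0^2 -10*x^3 dx = -40;  ∫_0^2 4*x^2 dx = 32/3.
Sum: 128/5 − 40 + 32/3 = -56/15.
So RHS = -∫_0^2 v(x) φ(x) dx = 56/15.
LHS − RHS = 4/3 ≠ 0, so the identity fails.
(For a valid weak derivative the identity must hold for EVERY test function, in particular this one. The failure shows v is NOT the weak derivative of u.)
Correct weak derivative would be u'(x) = 1 - 4*x.


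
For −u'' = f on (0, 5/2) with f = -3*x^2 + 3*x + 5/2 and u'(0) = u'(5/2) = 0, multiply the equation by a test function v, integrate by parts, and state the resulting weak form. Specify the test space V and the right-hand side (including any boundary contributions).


V = H^1(0, 5/2) (no boundary constraint on v; u is determined up to an additive constant); weak form: ∫_0^5/2 u'v' dx = ∫_0^5/2 (-3*x^2 + 3*x + 5/2) v dx for all v ∈ V.

Multiply both sides by a test function v and integrate from 0 to 5/2:
  ∫_0^5/2 −u''(x) v(x) dx = ∫_0^5/2 f(x) v(x) dx.
Integrate the LHS by parts once:
  ∫_0^5/2 −u'' v dx = −[u'(x) v(x)]_0^5/2 + ∫_0^5/2 u'(x) v'(x) dx.
Thus ∫_0^5/2 u'(x) v'(x) dx = ∫_0^5/2 f(x) v(x) dx + [u'(x) v(x)]_0^5/2.
Choose V so that boundary terms are either known or forced to vanish.
u has homogeneous Neumann: u'(0) = u'(5/2) = 0. So [u' v]_0^5/2 = 0·v(5/2) − 0·v(0) = 0 for any v; take V = H^1(0, 5/2).
Weak formulation: find u (satisfying any essential BC) such that ∫_0^5/2 u'(x) v'(x) dx = ∫_0^5/2 f v dx for all v ∈ V (homogeneous Neumann, so boundary terms vanish).
Substituting f(x) = -3*x^2 + 3*x + 5/2, the right-hand side is ∫_0^5/2 (-3*x^2 + 3*x + 5/2) v dx.
Compatibility check (pure Neumann): taking v ≡ 1 ∈ V gives 0 = ∫_0^5/2 f dx + (0) − (0), i.e. ∫_0^5/2 f dx must equal u'(0) − u'(5/2) = 0. Indeed ∫_0^5/2 (-3*x^2 + 3*x + 5/2) dx = 0, so the data are compatible. The solution is then unique only up to an additive constant (fix it e.g. by requiring ∫_0^5/2 u dx = 0).


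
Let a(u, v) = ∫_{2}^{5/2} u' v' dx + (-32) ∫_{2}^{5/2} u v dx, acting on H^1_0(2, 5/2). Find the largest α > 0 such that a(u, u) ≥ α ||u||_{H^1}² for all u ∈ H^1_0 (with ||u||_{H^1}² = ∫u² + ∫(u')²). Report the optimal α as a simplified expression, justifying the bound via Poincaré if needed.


α = 4*(-8 + π^2)/(1 + 4*π^2)

Coercivity of a(·,·) on H^1_0(2, 5/2) means a(u, u) ≥ α ||u||_{H^1}² for every u ∈ H^1_0.
The interval has length L = 1/2, and Poincaré/coercivity depend only on L. Here a(u, u) = ∫(u')² + (-32)·∫u².
Here c = -32 < 0 with |c| < (π/L)² = 4*π^2, so coercivity still holds. The condition a(u,u) ≥ α||u||_{H^1}² reads (1−α)∫(u')² ≥ (α−c)∫u². Any admissible α is ≤ 1 (rapidly oscillating u have ∫u²/∫(u')² → 0), and α = 1 would force 0 ≥ (1−c)∫u², impossible since c < 1; so 1−α > 0. By the sharp Poincaré inequality on H^1_0 of an interval of length L, ∫(u')² ≥ (π/L)²∫u² with equality for the first sine mode sin(π(x−x₀)/L) (x₀ the left endpoint), so the inequality holds for all u iff (1−α)(π/L)² ≥ α − c, i.e. α ≤ ((π/L)² + c)/((π/L)² + 1) = (1 + c(L/π)²)/(1 + (L/π)²). (Direct route, valid since c ≤ 0: Poincaré gives c∫u² ≥ c(L/π)²∫(u')², so a(u,u) ≥ (1 + c(L/π)²)∫(u')², while ||u||_{H^1}² ≤ (1 + (L/π)²)∫(u')²; dividing yields the same α.) With (π/L)² = 4*π^2 and c = -32, the largest admissible constant is α = ((π/L)² + c)/((π/L)² + 1).
Simplifying, α = 4*(-8 + π^2)/(1 + 4*π^2).


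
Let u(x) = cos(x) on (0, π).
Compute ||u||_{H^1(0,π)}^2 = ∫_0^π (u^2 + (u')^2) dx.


||u||_{H^1(0,π)}^2 = π

u'(x) = -sin(x).
Expand u² and (u')² and integrate term by term on (0, π), using: for integers n ≥ 1, ∫_0^π sin²(nx) dx = ∫_0^π cos²(nx) dx = π/2; for n ≠ n', ∫_0^π sin(nx)sin(n'x) dx = ∫_0^π cos(nx)cos(n'x) dx = 0; and by product-to-sum, ∫_0^π sin(nx)cos(n'x) dx = ½∫_0^π [sin((n+n')x) + sin((n−n')x)] dx, which is 0 when n+n' is even and 2n/(n²−n'²) when n+n' is odd (it need not vanish on (0, π)).
  u² squared terms: (1)²·∫cos(x)² dx = 1·π/2 = π/2.
  So ∫_0^π u² dx = π/2.
  (u')² squared terms: (-1)²·∫sin(x)² dx = 1·π/2 = π/2.
  So ∫_0^π (u')² dx = π/2.
||u||_{H^1}^2 = (π/2) + (π/2) = π.


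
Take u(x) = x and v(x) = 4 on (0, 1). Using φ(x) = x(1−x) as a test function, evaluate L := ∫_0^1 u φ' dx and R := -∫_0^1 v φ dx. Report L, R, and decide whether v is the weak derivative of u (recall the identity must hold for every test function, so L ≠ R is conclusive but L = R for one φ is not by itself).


LHS = -1/6, RHS = -2/3. No, v is not the weak derivative of u.

u(x) = x, classical derivative u'(x) = 1.
φ(x) = x(1−x), so φ'(x) = 1 - 2*x.
Note φ(0) = φ(1) = 0, so the boundary term u·φ vanishes.
LHS = ∫_0^1 u(x) φ'(x) dx = ∫_0^1 (-2*x^2 + x) dx. Term by term:
  ∫_0^1 -2*x^2 dx = -2/3;  ∫_0^1 x dx = 1/2.
Sum: -2/3 + 1/2 = -1/6.
So LHS = -1/6.
∫_0^1 v(x) φ(x) dx = ∫_0^1 (-4*x^2 + 4*x) dx. Term by term:
  ∫_0^1 -4*x^2 dx = -4/3;  ∫_0^1 4*x dx = 2.
Sum: -4/3 + 2 = 2/3.
So RHS = -∫_0^1 v(x) φ(x) dx = -2/3.
LHS − RHS = 1/2 ≠ 0, so the identity fails.
(For a valid weak derivative the identity must hold for EVERY test function, in particular this one. The failure shows v is NOT the weak derivative of u.)
Correct weak derivative would be u'(x) = 1.


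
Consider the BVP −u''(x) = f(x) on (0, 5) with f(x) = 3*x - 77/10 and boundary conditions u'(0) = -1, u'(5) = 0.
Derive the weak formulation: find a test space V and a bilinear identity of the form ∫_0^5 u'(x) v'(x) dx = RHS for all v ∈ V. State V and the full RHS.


V = H^1(0, 5) (v unrestricted at boundary; u is determined up to an additive constant); weak form: ∫_0^5 u'v' dx = ∫_0^5 (3*x - 77/10) v dx + v(0) for all v ∈ V.

Multiply both sides by a test function v and integrate from 0 to 5:
  ∫_0^5 −u''(x) v(x) dx = ∫_0^5 f(x) v(x) dx.
Integrate the LHS by parts once:
  ∫_0^5 −u'' v dx = −[u'(x) v(x)]_0^5 + ∫_0^5 u'(x) v'(x) dx.
Thus ∫_0^5 u'(x) v'(x) dx = ∫_0^5 f(x) v(x) dx + [u'(x) v(x)]_0^5.
Choose V so that boundary terms are either known or forced to vanish.
u has inhomogeneous Neumann u'(0) = -1, u'(5) = 0. [u' v]_0^5 = (0)·v(5) − (-1)·v(0) = v(0). Take V = H^1(0, 5); boundary term becomes part of RHS.
Weak formulation: find u (satisfying any essential BC) such that ∫_0^5 u'(x) v'(x) dx = ∫_0^5 f v dx + v(0) for all v ∈ V (Neumann data are natural BCs: they enter the RHS as boundary terms).
Substituting f(x) = 3*x - 77/10, the right-hand side is ∫_0^5 (3*x - 77/10) v dx + v(0).
Compatibility check (pure Neumann): taking v ≡ 1 ∈ V gives 0 = ∫_0^5 f dx + (0) − (-1), i.e. ∫_0^5 f dx must equal u'(0) − u'(5) = -1. Indeed ∫_0^5 (3*x - 77/10) dx = -1, so the data are compatible. The solution is then unique only up to an additive constant (fix it e.g. by requiring ∫_0^5 u dx = 0).


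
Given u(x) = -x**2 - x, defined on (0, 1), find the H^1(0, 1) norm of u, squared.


||u||_{H^1}^2 = 161/30

The H^1 norm (squared) on an interval (0, L) is
  ||u||_{H^1}^2 = ∫_0^L u(x)^2 dx + ∫_0^L u'(x)^2 dx.
Compute u'(x) = -2*x - 1.
Then u(x)^2 = x**4 + 2*x**3 + x**2 and u'(x)^2 = 4*x**2 + 4*x + 1.
Integrate each monomial from 0 to 1 using ∫_0^1 c·x^n dx = c·1^(n+1)/(n+1):
  ∫_0^1 u(x)^2 dx = ∫_0^1 (x^4 + 2*x^3 + x^2) dx. Term by term:
    ∫_0^1 x^4 dx = 1/5;  ∫_0^1 2*x^3 dx = 1/2;  ∫_0^1 x^2 dx = 1/3.
  Sum: 1/5 + 1/2 + 1/3 = 31/30.
  ∫_0^1 u'(x)^2 dx = ∫_0^1 (4*x^2 + 4*x + 1) dx. Term by term:
    ∫_0^1 4*x^2 dx = 4/3;  ∫_0^1 4*x dx = 2;  ∫_0^1 1 dx = 1.
  Sum: 4/3 + 2 + 1 = 13/3.
Adding: ||u||_{H^1}^2 = 31/30 + 13/3 = 161/30.


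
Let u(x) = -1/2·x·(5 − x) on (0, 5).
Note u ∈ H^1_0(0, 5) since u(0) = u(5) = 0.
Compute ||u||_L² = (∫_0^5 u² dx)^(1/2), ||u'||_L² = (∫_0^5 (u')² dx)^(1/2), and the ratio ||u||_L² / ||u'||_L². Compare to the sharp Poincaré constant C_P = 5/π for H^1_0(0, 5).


||u||_L² / ||u'||_L² = sqrt(10)/2 < C_P = 5/π.

u(x) = -1/2·x·(5 − x), so u'(x) = x - 5/2.
u(x) = -1/2·x·(5 − x) vanishes at x = 0 and x = 5, so u ∈ H^1_0(0, 5). Differentiate via the product rule and integrate the resulting polynomials term by term.
  ∫_0^5 u² dx = ∫_0^5 (x^4/4 - 5*x^3/2 + 25*x^2/4) dx. Term by term:
    ∫_0^5 x^4/4 dx = 625/4;  ∫_0^5 -5*x^3/2 dx = -3125/8;  ∫_0^5 25*x^2/4 dx = 3125/12.
  Sum: 625/4 − 3125/8 + 3125/12 = 625/24.
  ∫_0^5 (u')² dx = ∫_0^5 (x^2 - 5*x + 25/4) dx. Term by term:
    ∫_0^5 x^2 dx = 125/3;  ∫_0^5 -5*x dx = -125/2;  ∫_0^5 25/4 dx = 125/4.
  Sum: 125/3 − 125/2 + 125/4 = 125/12.
∫_0^5 u² dx = 625/24, so ||u||_L² = 25*sqrt(6)/12.
∫_0^5 (u')² dx = 125/12, so ||u'||_L² = 5*sqrt(15)/6.
Ratio ||u||_L² / ||u'||_L² = sqrt(10)/2.
Sharp Poincaré constant on H^1_0(0, 5) is C_P = L/π = 5/π, achieved by sin(π/5·x).
A polynomial bump cannot attain the sharp Poincaré constant (only the first sine eigenfunction does), so the ratio is strictly less than C_P, consistent with ||u||_L² ≤ C_P ||u'||_L².
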